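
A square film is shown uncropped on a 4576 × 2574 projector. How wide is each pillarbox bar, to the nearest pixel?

square (1.000) < 16×9 (1.778), so the film fills the height.
Content width = 2574 × 1/1 ≈ 2574.00 px.
4576 − 2574.00 = 2002.00 px of bars (1001.00 each).

1001 px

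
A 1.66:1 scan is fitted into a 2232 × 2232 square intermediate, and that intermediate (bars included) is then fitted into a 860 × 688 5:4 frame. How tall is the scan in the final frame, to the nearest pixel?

1.66:1 in 2232×2232: fills the width, so the scan is 2232.00 × 1344.58.
square in 860×688: fills the height, so the intermediate becomes 688.00 × 688.00 — a scale of ×0.3082.
So the scan's height is 1344.58 × 0.3082 ≈ 414.46.

414 px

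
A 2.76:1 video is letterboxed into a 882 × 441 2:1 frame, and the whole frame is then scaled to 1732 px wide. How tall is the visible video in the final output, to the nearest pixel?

In the 882×441 frame the video fills the width: height = 882 / 2.760 ≈ 319.57 px.
Scaling 882 → 1732 is ×1.9637, so the height becomes 319.57 × 1.9637 ≈ 627.54 px.

628 px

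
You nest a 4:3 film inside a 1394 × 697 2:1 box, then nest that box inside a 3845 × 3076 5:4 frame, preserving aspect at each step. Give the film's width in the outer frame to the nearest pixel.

Inside the 1394×697 canvas the film is height-limited at 929.33 × 697.00.
Second fit — the 2:1 canvas into 3845×3076 spans the width: 3845.00 × 1922.50 (×2.7582 from 1394×697).
The film scales with it: width 929.33 × 2.7582 ≈ 2563.33.

2563 px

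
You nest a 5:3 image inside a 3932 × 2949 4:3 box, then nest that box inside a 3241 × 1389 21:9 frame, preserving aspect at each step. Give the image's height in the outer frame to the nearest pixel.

1111 px

First fit — 5:3 into 3932×2949 spans the width: 3932.00 × 2359.20.
Second fit — the 4:3 canvas into 3241×1389 spans the height: 1852.00 × 1389.00 (×0.4710 from 3932×2949).
So the image's height is 2359.20 × 0.4710 ≈ 1111.20.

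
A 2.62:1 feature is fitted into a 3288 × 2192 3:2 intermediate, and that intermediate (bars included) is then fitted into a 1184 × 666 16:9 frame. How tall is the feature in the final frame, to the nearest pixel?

381 px

First fit — 2.62:1 into 3288×2192 spans the width: 3288.00 × 1254.96.
Second fit — the 3:2 canvas into 1184×666 spans the height: 999.00 × 666.00 (×0.3038 from 3288×2192).
So the feature's height is 1254.96 × 0.3038 ≈ 381.30.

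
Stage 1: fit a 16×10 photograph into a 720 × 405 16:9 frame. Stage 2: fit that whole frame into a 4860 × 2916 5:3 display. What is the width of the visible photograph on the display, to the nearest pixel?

4374 px

16×10 in 720×405: fills the height, so the photograph is 648.00 × 405.00.
The 16:9 canvas is width-limited in 4860×2916, giving 4860.00 × 2733.75; scale factor 6.7500.
The photograph scales with it: width 648.00 × 6.7500 ≈ 4374.00.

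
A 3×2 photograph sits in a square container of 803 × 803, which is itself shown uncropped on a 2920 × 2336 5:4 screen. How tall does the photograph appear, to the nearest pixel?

1557 px

First fit — 3×2 into 803×803 spans the width: 803.00 × 535.33.
Second fit — the square canvas into 2920×2336 spans the height: 2336.00 × 2336.00 (×2.9091 from 803×803).
So the photograph's height is 535.33 × 2.9091 ≈ 1557.33.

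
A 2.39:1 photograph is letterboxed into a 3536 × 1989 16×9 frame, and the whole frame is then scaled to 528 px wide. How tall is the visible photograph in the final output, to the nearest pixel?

Fitted into 3536×1989, the photograph spans the width; its height is 3536 / 2.390 ≈ 1479.50 px.
The frame scales by 528/3536 = 0.1493; 1479.50 × 0.1493 ≈ 220.92 px.

221 px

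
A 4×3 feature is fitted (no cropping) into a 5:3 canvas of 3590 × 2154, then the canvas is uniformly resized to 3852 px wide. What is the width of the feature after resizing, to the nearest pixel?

3082 px

In the 3590×2154 frame the feature fills the height: width = 2154 × 4/3 ≈ 2872.00 px.
Resizing to 3852 px wide multiplies everything by 1.0730: 2872.00 → 3081.60 px.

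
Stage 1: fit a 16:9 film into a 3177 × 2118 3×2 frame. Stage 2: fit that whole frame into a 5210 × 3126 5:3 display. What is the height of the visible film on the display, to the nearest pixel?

2638 px

Inside the 3177×2118 canvas the film is width-limited at 3177.00 × 1787.06.
The 3×2 canvas is height-limited in 5210×3126, giving 4689.00 × 3126.00; scale factor 1.4759.
So the film's height is 1787.06 × 1.4759 ≈ 2637.56.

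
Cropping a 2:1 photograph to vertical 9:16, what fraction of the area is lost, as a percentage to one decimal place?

71.9%

The height stays; only width is cut (since vertical 9:16 is narrower than 2:1).
Fraction kept = (0.562)/(2.000) ≈ 28.12%, so 71.88% is lost.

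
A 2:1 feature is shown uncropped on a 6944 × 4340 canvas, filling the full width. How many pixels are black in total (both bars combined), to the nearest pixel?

Content height = 6944 × 1/2 ≈ 3472.0000 px.
Leftover height: 4340 − 3472.0000 = 868.0000 px.
That's 868.0000 × 6944 ≈ 6027392 black pixels.

6027392 pixels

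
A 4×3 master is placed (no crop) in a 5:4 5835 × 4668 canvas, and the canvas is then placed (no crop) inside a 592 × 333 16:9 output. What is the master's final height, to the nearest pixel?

4×3 in 5835×4668: fills the width, so the master is 5835.00 × 4376.25.
The 5:4 canvas is height-limited in 592×333, giving 416.25 × 333.00; scale factor 0.0713.
Applying the same ×0.0713: 4376.25 → 312.19.

312 px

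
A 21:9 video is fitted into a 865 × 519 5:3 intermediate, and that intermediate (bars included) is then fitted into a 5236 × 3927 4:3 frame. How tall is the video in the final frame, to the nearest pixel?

2244 px

First fit — 21:9 into 865×519 spans the width: 865.00 × 370.71.
The 5:3 canvas is width-limited in 5236×3927, giving 5236.00 × 3141.60; scale factor 6.0532.
Applying the same ×6.0532: 370.71 → 2244.00.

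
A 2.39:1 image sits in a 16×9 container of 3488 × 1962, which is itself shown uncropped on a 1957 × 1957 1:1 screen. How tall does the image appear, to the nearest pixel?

Inside the 3488×1962 canvas the image is width-limited at 3488.00 × 1459.41.
Second fit — the 16×9 canvas into 1957×1957 spans the width: 1957.00 × 1100.81 (×0.5611 from 3488×1962).
Applying the same ×0.5611: 1459.41 → 818.83.

819 px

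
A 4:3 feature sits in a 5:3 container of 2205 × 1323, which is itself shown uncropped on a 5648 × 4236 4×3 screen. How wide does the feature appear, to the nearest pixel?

First fit — 4:3 into 2205×1323 spans the height: 1764.00 × 1323.00.
Second fit — the 5:3 canvas into 5648×4236 spans the width: 5648.00 × 3388.80 (×2.5615 from 2205×1323).
The feature scales with it: width 1764.00 × 2.5615 ≈ 4518.40.

4518 px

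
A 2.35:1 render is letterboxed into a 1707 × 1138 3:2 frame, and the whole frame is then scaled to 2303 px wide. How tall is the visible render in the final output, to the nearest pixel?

980 px

Fitted into 1707×1138, the render spans the width; its height is 1707 / 2.350 ≈ 726.38 px.
The frame scales by 2303/1707 = 1.3492; 726.38 × 1.3492 ≈ 980.00 px.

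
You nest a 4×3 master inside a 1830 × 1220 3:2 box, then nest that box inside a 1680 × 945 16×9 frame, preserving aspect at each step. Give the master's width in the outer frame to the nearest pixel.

1260 px

Inside the 1830×1220 canvas the master is height-limited at 1626.67 × 1220.00.
3:2 in 1680×945: fills the height, so the intermediate becomes 1417.50 × 945.00 — a scale of ×0.7746.
Applying the same ×0.7746: 1626.67 → 1260.00.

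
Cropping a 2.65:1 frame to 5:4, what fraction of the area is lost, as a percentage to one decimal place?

5:4 is narrower than 2.65:1, so the crop keeps the full height and trims the width.
Area ratio = (1.250)/(2.650) = 47.17%; the remaining 52.83% is cropped out.

52.8%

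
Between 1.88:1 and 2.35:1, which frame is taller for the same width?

1.88:1

1.88 and 2.35; 2.35 > 1.88. The smaller width-to-height ratio is the taller frame.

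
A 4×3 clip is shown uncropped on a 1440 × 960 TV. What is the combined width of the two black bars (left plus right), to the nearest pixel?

160 px

4×3 (1.333) < 3×2 (1.500), so the clip fills the height.
That makes the image 1280.00 px wide (960 × 4/3).
Black = 1440 − 1280.00 = 160.00 px.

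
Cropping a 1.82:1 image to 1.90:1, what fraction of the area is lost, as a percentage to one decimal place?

4.2%

1.90:1 is wider than 1.82:1, so the crop keeps the full width and trims the height.
Area ratio = (1.820)/(1.900) = 95.79%; the remaining 4.21% is cropped out.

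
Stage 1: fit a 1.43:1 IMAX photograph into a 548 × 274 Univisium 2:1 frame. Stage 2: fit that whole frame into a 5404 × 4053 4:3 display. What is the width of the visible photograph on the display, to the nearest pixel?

3864 px

Inside the 548×274 canvas the photograph is height-limited at 391.82 × 274.00.
Second fit — the Univisium 2:1 canvas into 5404×4053 spans the width: 5404.00 × 2702.00 (×9.8613 from 548×274).
The photograph scales with it: width 391.82 × 9.8613 ≈ 3863.86.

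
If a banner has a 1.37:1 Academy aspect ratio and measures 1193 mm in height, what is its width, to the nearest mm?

1634 mm

At 1.37:1 Academy, 1193 × 1.370 ≈ 1634.41.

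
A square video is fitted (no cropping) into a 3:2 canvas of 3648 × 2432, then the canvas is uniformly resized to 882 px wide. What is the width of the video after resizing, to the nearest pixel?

In the 3648×2432 frame the video fills the height: width = 2432 × 1/1 ≈ 2432.00 px.
The frame scales by 882/3648 = 0.2418; 2432.00 × 0.2418 ≈ 588.00 px.

588 px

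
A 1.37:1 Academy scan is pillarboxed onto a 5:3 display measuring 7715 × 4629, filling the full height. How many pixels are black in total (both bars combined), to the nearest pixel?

6356867 pixels

Content width = 4629 × 1.370 ≈ 6341.7300 px.
Black = 7715 − 6341.7300 = 1373.2700 px.
Bar area = 1373.2700 × 4629 ≈ 6356867 px.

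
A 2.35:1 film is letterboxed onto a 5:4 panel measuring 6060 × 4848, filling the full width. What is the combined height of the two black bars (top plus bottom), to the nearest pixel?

2269 px

That makes the image 2578.72 px tall (6060 / 2.350).
Leftover height: 4848 − 2578.72 = 2269.28 px.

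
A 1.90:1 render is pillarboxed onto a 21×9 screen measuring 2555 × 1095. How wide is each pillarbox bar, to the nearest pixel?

1.90:1 (1.900) < 21×9 (2.333), so the render fills the height.
That makes the image 2080.50 px wide (1095 × 1.900).
Black = 2555 − 2080.50 = 474.50 px, or 237.25 per bar.

237 px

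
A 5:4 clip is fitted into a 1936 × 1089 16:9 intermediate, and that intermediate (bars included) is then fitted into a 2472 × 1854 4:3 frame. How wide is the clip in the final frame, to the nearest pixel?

1738 px

5:4 in 1936×1089: fills the height, so the clip is 1361.25 × 1089.00.
The 16:9 canvas is width-limited in 2472×1854, giving 2472.00 × 1390.50; scale factor 1.2769.
Applying the same ×1.2769: 1361.25 → 1738.12.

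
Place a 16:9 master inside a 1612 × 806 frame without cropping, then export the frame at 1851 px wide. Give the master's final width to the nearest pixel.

In the 1612×806 frame the master fills the height: width = 806 × 16/9 ≈ 1432.89 px.
Scaling 1612 → 1851 is ×1.1483, so the width becomes 1432.89 × 1.1483 ≈ 1645.33 px.

1645 px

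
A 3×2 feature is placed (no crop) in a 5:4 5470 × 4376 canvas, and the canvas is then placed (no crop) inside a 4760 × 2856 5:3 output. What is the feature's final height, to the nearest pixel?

First fit — 3×2 into 5470×4376 spans the width: 5470.00 × 3646.67.
5:4 in 4760×2856: fills the height, so the intermediate becomes 3570.00 × 2856.00 — a scale of ×0.6527.
Applying the same ×0.6527: 3646.67 → 2380.00.

2380 px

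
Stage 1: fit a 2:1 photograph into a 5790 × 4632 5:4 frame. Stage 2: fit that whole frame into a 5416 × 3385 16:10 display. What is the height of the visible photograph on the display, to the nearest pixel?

2:1 in 5790×4632: fills the width, so the photograph is 5790.00 × 2895.00.
The 5:4 canvas is height-limited in 5416×3385, giving 4231.25 × 3385.00; scale factor 0.7308.
Applying the same ×0.7308: 2895.00 → 2115.62.

2116 px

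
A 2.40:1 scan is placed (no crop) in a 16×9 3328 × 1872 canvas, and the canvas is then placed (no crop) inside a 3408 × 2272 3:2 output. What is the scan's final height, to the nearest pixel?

1420 px

First fit — 2.40:1 into 3328×1872 spans the width: 3328.00 × 1386.67.
Second fit — the 16×9 canvas into 3408×2272 spans the width: 3408.00 × 1917.00 (×1.0240 from 3328×1872).
So the scan's height is 1386.67 × 1.0240 ≈ 1420.00.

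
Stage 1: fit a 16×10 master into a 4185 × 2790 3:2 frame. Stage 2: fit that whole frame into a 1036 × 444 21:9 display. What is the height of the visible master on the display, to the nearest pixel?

First fit — 16×10 into 4185×2790 spans the width: 4185.00 × 2615.62.
3:2 in 1036×444: fills the height, so the intermediate becomes 666.00 × 444.00 — a scale of ×0.1591.
So the master's height is 2615.62 × 0.1591 ≈ 416.25.

416 px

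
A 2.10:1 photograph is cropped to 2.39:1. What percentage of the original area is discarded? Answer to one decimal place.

12.1%

The width stays; only height is cut (since 2.39:1 is wider than 2.10:1).
(2.100)/(2.390) ≈ 0.879 of the area survives, leaving 12.13% discarded.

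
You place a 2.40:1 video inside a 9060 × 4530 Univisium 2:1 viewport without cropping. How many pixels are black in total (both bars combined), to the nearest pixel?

2.40:1 (2.400) > Univisium 2:1 (2.000), so the video fills the width.
The video is 9060 / 2.400 ≈ 3775.0000 px tall.
4530 − 3775.0000 = 755.0000 px of bars.
That's 755.0000 × 9060 ≈ 6840300 black pixels.

6840300 pixels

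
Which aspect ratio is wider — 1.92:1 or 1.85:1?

1.92 and 1.85; 1.92 > 1.85.

1.92:1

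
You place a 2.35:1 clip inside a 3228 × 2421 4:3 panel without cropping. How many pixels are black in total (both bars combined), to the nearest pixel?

3380952 pixels

2.35:1 is wider than 4:3, so it spans the full width.
Content height = 3228 / 2.350 ≈ 1373.6170 px.
2421 − 1373.6170 = 1047.3830 px of bars.
Bar area = 1047.3830 × 3228 ≈ 3380952 px.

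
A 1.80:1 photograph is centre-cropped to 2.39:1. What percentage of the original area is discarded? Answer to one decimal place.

2.39:1 is wider than 1.80:1, so the crop keeps the full width and trims the height.
Area ratio = (1.800)/(2.390) = 75.31%; the remaining 24.69% is cropped out.

24.7%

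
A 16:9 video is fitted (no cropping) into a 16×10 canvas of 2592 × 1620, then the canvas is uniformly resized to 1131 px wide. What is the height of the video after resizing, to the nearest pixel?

636 px

In the 2592×1620 frame the video fills the width: height = 2592 × 9/16 ≈ 1458.00 px.
Scaling 2592 → 1131 is ×0.4363, so the height becomes 1458.00 × 0.4363 ≈ 636.19 px.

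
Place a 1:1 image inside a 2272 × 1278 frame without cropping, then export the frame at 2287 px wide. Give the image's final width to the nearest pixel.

1286 px

Fitted into 2272×1278, the image spans the height; its width is 1278 × 1/1 ≈ 1278.00 px.
The frame scales by 2287/2272 = 1.0066; 1278.00 × 1.0066 ≈ 1286.44 px.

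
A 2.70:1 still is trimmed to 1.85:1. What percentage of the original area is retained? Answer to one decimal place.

68.5%

The height stays; only width is cut (since 1.85:1 is narrower than 2.70:1).
Area ratio = (1.850)/(2.700) = 68.52% retained.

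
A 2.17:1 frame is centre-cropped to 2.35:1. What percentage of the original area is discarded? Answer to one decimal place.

Going from 2.17:1 to 2.35:1 means cutting height while keeping width.
Area ratio = (2.170)/(2.350) = 92.34%; the remaining 7.66% is cropped out.

7.7%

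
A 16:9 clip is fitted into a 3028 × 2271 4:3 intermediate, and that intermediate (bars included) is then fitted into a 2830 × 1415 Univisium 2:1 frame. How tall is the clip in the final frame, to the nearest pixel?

Inside the 3028×2271 canvas the clip is width-limited at 3028.00 × 1703.25.
4:3 in 2830×1415: fills the height, so the intermediate becomes 1886.67 × 1415.00 — a scale of ×0.6231.
Applying the same ×0.6231: 1703.25 → 1061.25.

1061 px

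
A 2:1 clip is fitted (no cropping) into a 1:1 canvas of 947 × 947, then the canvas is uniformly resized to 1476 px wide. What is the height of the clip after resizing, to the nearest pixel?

738 px

In the 947×947 frame the clip fills the width: height = 947 × 1/2 ≈ 473.50 px.
Scaling 947 → 1476 is ×1.5586, so the height becomes 473.50 × 1.5586 ≈ 738.00 px.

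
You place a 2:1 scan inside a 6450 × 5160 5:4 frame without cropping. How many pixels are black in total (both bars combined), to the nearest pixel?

2:1 (2.000) > 5:4 (1.250), so the scan fills the width.
The scan is 6450 × 1/2 ≈ 3225.0000 px tall.
5160 − 3225.0000 = 1935.0000 px of bars.
Bar area = 1935.0000 × 6450 ≈ 12480750 px.

12480750 pixels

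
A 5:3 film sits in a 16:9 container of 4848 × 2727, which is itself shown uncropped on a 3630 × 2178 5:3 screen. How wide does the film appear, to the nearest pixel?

First fit — 5:3 into 4848×2727 spans the height: 4545.00 × 2727.00.
The 16:9 canvas is width-limited in 3630×2178, giving 3630.00 × 2041.88; scale factor 0.7488.
So the film's width is 4545.00 × 0.7488 ≈ 3403.12.

3403 px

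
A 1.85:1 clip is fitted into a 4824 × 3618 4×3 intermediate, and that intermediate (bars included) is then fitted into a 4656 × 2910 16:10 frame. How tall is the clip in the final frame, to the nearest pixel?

1.85:1 in 4824×3618: fills the width, so the clip is 4824.00 × 2607.57.
The 4×3 canvas is height-limited in 4656×2910, giving 3880.00 × 2910.00; scale factor 0.8043.
So the clip's height is 2607.57 × 0.8043 ≈ 2097.30.

2097 px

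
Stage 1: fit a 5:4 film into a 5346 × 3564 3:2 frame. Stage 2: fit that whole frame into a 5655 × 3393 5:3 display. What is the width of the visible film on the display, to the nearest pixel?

4241 px

Inside the 5346×3564 canvas the film is height-limited at 4455.00 × 3564.00.
The 3:2 canvas is height-limited in 5655×3393, giving 5089.50 × 3393.00; scale factor 0.9520.
Applying the same ×0.9520: 4455.00 → 4241.25.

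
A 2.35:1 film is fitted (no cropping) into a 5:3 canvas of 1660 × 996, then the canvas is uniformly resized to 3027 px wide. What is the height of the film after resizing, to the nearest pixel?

1288 px

At 1660×996 the film is width-limited, so height = 1660 / 2.350 ≈ 706.38 px.
The frame scales by 3027/1660 = 1.8235; 706.38 × 1.8235 ≈ 1288.09 px.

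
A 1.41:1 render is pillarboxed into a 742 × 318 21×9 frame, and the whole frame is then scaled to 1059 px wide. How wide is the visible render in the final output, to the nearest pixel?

In the 742×318 frame the render fills the height: width = 318 × 1.410 ≈ 448.38 px.
Resizing to 1059 px wide multiplies everything by 1.4272: 448.38 → 639.94 px.

640 px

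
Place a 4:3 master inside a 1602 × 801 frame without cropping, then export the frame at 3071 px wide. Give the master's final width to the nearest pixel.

Fitted into 1602×801, the master spans the height; its width is 801 × 4/3 ≈ 1068.00 px.
Scaling 1602 → 3071 is ×1.9170, so the width becomes 1068.00 × 1.9170 ≈ 2047.33 px.

2047 px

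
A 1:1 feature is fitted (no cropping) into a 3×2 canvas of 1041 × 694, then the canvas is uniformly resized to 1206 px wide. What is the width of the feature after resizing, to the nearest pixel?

At 1041×694 the feature is height-limited, so width = 694 × 1/1 ≈ 694.00 px.
Resizing to 1206 px wide multiplies everything by 1.1585: 694.00 → 804.00 px.

804 px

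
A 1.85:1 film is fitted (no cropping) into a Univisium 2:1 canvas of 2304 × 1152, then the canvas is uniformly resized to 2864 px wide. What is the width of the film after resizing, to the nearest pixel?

2649 px

In the 2304×1152 frame the film fills the height: width = 1152 × 1.850 ≈ 2131.20 px.
Resizing to 2864 px wide multiplies everything by 1.2431: 2131.20 → 2649.20 px.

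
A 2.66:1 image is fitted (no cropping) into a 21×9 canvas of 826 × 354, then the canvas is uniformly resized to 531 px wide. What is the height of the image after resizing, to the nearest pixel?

Fitted into 826×354, the image spans the width; its height is 826 / 2.660 ≈ 310.53 px.
Scaling 826 → 531 is ×0.6429, so the height becomes 310.53 × 0.6429 ≈ 199.62 px.

200 px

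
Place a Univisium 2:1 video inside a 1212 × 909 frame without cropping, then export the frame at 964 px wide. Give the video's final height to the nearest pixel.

482 px

Fitted into 1212×909, the video spans the width; its height is 1212 × 1/2 ≈ 606.00 px.
Resizing to 964 px wide multiplies everything by 0.7954: 606.00 → 482.00 px.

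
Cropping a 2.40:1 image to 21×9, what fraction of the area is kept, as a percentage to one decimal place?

97.2%

The height stays; only width is cut (since 21×9 is narrower than 2.40:1).
Area ratio = (2.333)/(2.400) = 97.22% retained.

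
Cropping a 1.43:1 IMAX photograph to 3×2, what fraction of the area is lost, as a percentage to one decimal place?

4.7%

Going from 1.43:1 IMAX to 3×2 means cutting height while keeping width.
Fraction kept = (1.430)/(1.500) ≈ 95.33%, so 4.67% is lost.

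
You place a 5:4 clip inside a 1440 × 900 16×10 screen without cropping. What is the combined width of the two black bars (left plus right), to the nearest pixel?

5:4 (1.250) < 16×10 (1.600), so the clip fills the height.
Content width = 900 × 5/4 ≈ 1125.00 px.
1440 − 1125.00 = 315.00 px of bars.

315 px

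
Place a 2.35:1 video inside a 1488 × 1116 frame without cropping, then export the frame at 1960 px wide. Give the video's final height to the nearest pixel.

834 px

Fitted into 1488×1116, the video spans the width; its height is 1488 / 2.350 ≈ 633.19 px.
The frame scales by 1960/1488 = 1.3172; 633.19 × 1.3172 ≈ 834.04 px.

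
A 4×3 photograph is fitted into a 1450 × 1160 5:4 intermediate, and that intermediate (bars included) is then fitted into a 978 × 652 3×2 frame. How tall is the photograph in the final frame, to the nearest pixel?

Inside the 1450×1160 canvas the photograph is width-limited at 1450.00 × 1087.50.
5:4 in 978×652: fills the height, so the intermediate becomes 815.00 × 652.00 — a scale of ×0.5621.
So the photograph's height is 1087.50 × 0.5621 ≈ 611.25.

611 px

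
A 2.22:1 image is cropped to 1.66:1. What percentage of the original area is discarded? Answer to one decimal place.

The height stays; only width is cut (since 1.66:1 is narrower than 2.22:1).
Fraction kept = (1.660)/(2.220) ≈ 74.77%, so 25.23% is lost.

25.2%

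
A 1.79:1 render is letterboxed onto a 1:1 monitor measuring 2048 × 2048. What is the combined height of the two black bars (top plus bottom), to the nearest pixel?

904 px

1.79:1 is wider than 1:1, so it spans the full width.
The render is 2048 / 1.790 ≈ 1144.13 px tall.
2048 − 1144.13 = 903.87 px of bars.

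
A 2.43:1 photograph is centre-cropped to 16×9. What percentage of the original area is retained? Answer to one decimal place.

16×9 is narrower than 2.43:1, so the crop keeps the full height and trims the width.
(1.778)/(2.430) ≈ 0.732 of the area survives.

73.2%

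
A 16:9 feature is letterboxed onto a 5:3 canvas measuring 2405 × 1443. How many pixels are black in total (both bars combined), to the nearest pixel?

16:9 is wider than 5:3, so it spans the full width.
Content height = 2405 × 9/16 ≈ 1352.8125 px.
1443 − 1352.8125 = 90.1875 px of bars.
That's 90.1875 × 2405 ≈ 216901 black pixels.

216901 pixels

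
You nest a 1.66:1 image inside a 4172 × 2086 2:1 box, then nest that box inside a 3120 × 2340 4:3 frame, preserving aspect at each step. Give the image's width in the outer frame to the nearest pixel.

2590 px

1.66:1 in 4172×2086: fills the height, so the image is 3462.76 × 2086.00.
Second fit — the 2:1 canvas into 3120×2340 spans the width: 3120.00 × 1560.00 (×0.7478 from 4172×2086).
Applying the same ×0.7478: 3462.76 → 2589.60.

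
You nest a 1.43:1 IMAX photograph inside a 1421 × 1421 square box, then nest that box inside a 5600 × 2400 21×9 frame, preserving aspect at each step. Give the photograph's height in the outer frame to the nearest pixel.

1678 px

1.43:1 IMAX in 1421×1421: fills the width, so the photograph is 1421.00 × 993.71.
The square canvas is height-limited in 5600×2400, giving 2400.00 × 2400.00; scale factor 1.6890.
The photograph scales with it: height 993.71 × 1.6890 ≈ 1678.32.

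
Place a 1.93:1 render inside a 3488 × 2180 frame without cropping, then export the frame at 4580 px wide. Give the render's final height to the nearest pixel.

2373 px

At 3488×2180 the render is width-limited, so height = 3488 / 1.930 ≈ 1807.25 px.
The frame scales by 4580/3488 = 1.3131; 1807.25 × 1.3131 ≈ 2373.06 px.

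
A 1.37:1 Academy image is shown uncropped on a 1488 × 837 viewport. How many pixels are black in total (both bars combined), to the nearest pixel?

1.37:1 Academy is narrower than 16×9, so it spans the full height.
Content width = 837 × 1.370 ≈ 1146.6900 px.
Black = 1488 − 1146.6900 = 341.3100 px.
That's 341.3100 × 837 ≈ 285676 black pixels.

285676 pixels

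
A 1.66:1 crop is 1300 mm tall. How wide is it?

At 1.66:1, 1300 × 1.660 ≈ 2158.

2158 mm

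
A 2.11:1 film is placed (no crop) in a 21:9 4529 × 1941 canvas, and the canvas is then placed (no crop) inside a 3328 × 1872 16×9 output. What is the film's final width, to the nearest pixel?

3009 px

2.11:1 in 4529×1941: fills the height, so the film is 4095.51 × 1941.00.
The 21:9 canvas is width-limited in 3328×1872, giving 3328.00 × 1426.29; scale factor 0.7348.
So the film's width is 4095.51 × 0.7348 ≈ 3009.46.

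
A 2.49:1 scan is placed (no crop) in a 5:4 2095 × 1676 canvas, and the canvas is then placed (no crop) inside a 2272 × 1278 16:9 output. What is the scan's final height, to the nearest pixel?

642 px

2.49:1 in 2095×1676: fills the width, so the scan is 2095.00 × 841.37.
Second fit — the 5:4 canvas into 2272×1278 spans the height: 1597.50 × 1278.00 (×0.7625 from 2095×1676).
The scan scales with it: height 841.37 × 0.7625 ≈ 641.57.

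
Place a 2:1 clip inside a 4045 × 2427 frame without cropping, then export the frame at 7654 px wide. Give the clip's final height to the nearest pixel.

3827 px

In the 4045×2427 frame the clip fills the width: height = 4045 × 1/2 ≈ 2022.50 px.
The frame scales by 7654/4045 = 1.8922; 2022.50 × 1.8922 ≈ 3827.00 px.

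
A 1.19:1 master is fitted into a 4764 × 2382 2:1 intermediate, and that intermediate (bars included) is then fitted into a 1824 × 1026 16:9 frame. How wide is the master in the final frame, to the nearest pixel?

1085 px

1.19:1 in 4764×2382: fills the height, so the master is 2834.58 × 2382.00.
Second fit — the 2:1 canvas into 1824×1026 spans the width: 1824.00 × 912.00 (×0.3829 from 4764×2382).
Applying the same ×0.3829: 2834.58 → 1085.28.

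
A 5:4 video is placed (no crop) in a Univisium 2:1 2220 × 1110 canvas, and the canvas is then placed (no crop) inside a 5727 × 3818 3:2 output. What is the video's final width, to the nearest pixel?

3579 px

First fit — 5:4 into 2220×1110 spans the height: 1387.50 × 1110.00.
The Univisium 2:1 canvas is width-limited in 5727×3818, giving 5727.00 × 2863.50; scale factor 2.5797.
So the video's width is 1387.50 × 2.5797 ≈ 3579.38.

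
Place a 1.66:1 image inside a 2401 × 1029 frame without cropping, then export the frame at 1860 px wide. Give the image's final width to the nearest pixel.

In the 2401×1029 frame the image fills the height: width = 1029 × 1.660 ≈ 1708.14 px.
Scaling 2401 → 1860 is ×0.7747, so the width becomes 1708.14 × 0.7747 ≈ 1323.26 px.

1323 px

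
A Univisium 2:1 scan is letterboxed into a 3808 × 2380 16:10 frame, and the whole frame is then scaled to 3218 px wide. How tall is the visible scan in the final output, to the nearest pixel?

At 3808×2380 the scan is width-limited, so height = 3808 × 1/2 ≈ 1904.00 px.
Scaling 3808 → 3218 is ×0.8451, so the height becomes 1904.00 × 0.8451 ≈ 1609.00 px.

1609 px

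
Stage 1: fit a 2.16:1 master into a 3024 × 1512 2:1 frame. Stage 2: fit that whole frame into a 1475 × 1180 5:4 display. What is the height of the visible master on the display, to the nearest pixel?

683 px

First fit — 2.16:1 into 3024×1512 spans the width: 3024.00 × 1400.00.
Second fit — the 2:1 canvas into 1475×1180 spans the width: 1475.00 × 737.50 (×0.4878 from 3024×1512).
So the master's height is 1400.00 × 0.4878 ≈ 682.87.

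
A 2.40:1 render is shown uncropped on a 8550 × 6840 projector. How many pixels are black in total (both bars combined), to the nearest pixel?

28022625 pixels

2.40:1 is wider than 5:4, so it spans the full width.
Content height = 8550 / 2.400 ≈ 3562.5000 px.
Black = 6840 − 3562.5000 = 3277.5000 px.
Bar area = 3277.5000 × 8550 ≈ 28022625 px.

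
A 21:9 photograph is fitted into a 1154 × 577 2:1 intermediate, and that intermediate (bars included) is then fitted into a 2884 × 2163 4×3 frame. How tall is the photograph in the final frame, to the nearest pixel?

1236 px

First fit — 21:9 into 1154×577 spans the width: 1154.00 × 494.57.
2:1 in 2884×2163: fills the width, so the intermediate becomes 2884.00 × 1442.00 — a scale of ×2.4991.
So the photograph's height is 494.57 × 2.4991 ≈ 1236.00.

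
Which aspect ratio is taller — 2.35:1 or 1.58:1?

2.35 and 1.58; 2.35 > 1.58. The smaller width-to-height ratio is the taller frame.

1.58:1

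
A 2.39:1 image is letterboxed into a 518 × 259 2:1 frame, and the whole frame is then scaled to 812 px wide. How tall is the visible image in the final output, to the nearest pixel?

In the 518×259 frame the image fills the width: height = 518 / 2.390 ≈ 216.74 px.
The frame scales by 812/518 = 1.5676; 216.74 × 1.5676 ≈ 339.75 px.

340 px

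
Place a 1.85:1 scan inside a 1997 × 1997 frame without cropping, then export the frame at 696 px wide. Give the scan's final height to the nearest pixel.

376 px

Fitted into 1997×1997, the scan spans the width; its height is 1997 / 1.850 ≈ 1079.46 px.
Scaling 1997 → 696 is ×0.3485, so the height becomes 1079.46 × 0.3485 ≈ 376.22 px.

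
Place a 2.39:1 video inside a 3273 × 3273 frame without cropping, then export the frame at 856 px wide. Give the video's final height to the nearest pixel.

Fitted into 3273×3273, the video spans the width; its height is 3273 / 2.390 ≈ 1369.46 px.
Scaling 3273 → 856 is ×0.2615, so the height becomes 1369.46 × 0.2615 ≈ 358.16 px.

358 px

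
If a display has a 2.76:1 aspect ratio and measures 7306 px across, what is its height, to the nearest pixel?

At 2.76:1, 7306 / 2.760 ≈ 2647.10.

2647 px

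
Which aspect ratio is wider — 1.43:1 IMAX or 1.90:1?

1.43 and 1.9; 1.9 > 1.43.

1.90:1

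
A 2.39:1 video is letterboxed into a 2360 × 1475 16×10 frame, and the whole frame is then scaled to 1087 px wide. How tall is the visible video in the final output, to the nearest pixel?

455 px

Fitted into 2360×1475, the video spans the width; its height is 2360 / 2.390 ≈ 987.45 px.
Scaling 2360 → 1087 is ×0.4606, so the height becomes 987.45 × 0.4606 ≈ 454.81 px.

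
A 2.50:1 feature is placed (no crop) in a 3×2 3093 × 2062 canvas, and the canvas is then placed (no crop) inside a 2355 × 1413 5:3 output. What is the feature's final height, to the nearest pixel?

848 px

2.50:1 in 3093×2062: fills the width, so the feature is 3093.00 × 1237.20.
Second fit — the 3×2 canvas into 2355×1413 spans the height: 2119.50 × 1413.00 (×0.6853 from 3093×2062).
So the feature's height is 1237.20 × 0.6853 ≈ 847.80.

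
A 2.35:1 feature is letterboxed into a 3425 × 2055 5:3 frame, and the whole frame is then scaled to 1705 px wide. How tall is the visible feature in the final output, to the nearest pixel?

726 px

In the 3425×2055 frame the feature fills the width: height = 3425 / 2.350 ≈ 1457.45 px.
The frame scales by 1705/3425 = 0.4978; 1457.45 × 0.4978 ≈ 725.53 px.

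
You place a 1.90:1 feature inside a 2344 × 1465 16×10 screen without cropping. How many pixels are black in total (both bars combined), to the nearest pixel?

542204 pixels

1.90:1 is wider than 16×10, so it spans the full width.
Content height = 2344 / 1.900 ≈ 1233.6842 px.
Leftover height: 1465 − 1233.6842 = 231.3158 px.
Bar area = 231.3158 × 2344 ≈ 542204 px.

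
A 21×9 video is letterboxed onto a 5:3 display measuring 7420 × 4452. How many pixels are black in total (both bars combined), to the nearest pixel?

9438240 pixels

21×9 (2.333) > 5:3 (1.667), so the video fills the width.
Content height = 7420 × 9/21 ≈ 3180.0000 px.
4452 − 3180.0000 = 1272.0000 px of bars.
That's 1272.0000 × 7420 ≈ 9438240 black pixels.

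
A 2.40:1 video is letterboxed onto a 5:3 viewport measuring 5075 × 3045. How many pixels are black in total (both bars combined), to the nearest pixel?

4721865 pixels

2.40:1 (2.400) > 5:3 (1.667), so the video fills the width.
That makes the image 2114.5833 px tall (5075 / 2.400).
Black = 3045 − 2114.5833 = 930.4167 px.
That's 930.4167 × 5075 ≈ 4721865 black pixels.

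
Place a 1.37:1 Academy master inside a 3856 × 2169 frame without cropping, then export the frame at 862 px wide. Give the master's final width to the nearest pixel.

In the 3856×2169 frame the master fills the height: width = 2169 × 1.370 ≈ 2971.53 px.
Resizing to 862 px wide multiplies everything by 0.2235: 2971.53 → 664.28 px.

664 px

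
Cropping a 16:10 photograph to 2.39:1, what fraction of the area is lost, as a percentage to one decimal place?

The width stays; only height is cut (since 2.39:1 is wider than 16:10).
Fraction kept = (1.600)/(2.390) ≈ 66.95%, so 33.05% is lost.

33.1%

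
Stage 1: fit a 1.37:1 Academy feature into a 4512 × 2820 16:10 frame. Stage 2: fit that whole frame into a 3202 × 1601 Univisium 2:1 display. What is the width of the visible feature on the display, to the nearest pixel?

Inside the 4512×2820 canvas the feature is height-limited at 3863.40 × 2820.00.
Second fit — the 16:10 canvas into 3202×1601 spans the height: 2561.60 × 1601.00 (×0.5677 from 4512×2820).
Applying the same ×0.5677: 3863.40 → 2193.37.

2193 px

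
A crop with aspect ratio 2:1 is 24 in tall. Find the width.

Width = 24·2/1 = 48.

48 in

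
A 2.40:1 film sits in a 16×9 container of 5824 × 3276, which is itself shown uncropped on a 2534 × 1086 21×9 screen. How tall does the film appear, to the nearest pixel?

804 px

2.40:1 in 5824×3276: fills the width, so the film is 5824.00 × 2426.67.
The 16×9 canvas is height-limited in 2534×1086, giving 1930.67 × 1086.00; scale factor 0.3315.
So the film's height is 2426.67 × 0.3315 ≈ 804.44.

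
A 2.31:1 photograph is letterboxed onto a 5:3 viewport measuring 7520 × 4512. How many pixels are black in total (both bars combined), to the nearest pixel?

9449547 pixels

Since 2.310 > 1.667, the photograph is width-limited.
Content height = 7520 / 2.310 ≈ 3255.4113 px.
Leftover height: 4512 − 3255.4113 = 1256.5887 px.
That's 1256.5887 × 7520 ≈ 9449547 black pixels.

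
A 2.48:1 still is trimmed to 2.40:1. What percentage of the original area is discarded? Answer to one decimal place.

3.2%

Going from 2.48:1 to 2.40:1 means cutting width while keeping height.
Area ratio = (2.400)/(2.480) = 96.77%; the remaining 3.23% is cropped out.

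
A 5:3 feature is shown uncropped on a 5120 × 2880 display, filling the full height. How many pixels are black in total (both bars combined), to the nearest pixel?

The feature is 2880 × 5/3 ≈ 4800.0000 px wide.
Black = 5120 − 4800.0000 = 320.0000 px.
Across the 2880-px span: 320.0000 × 2880 ≈ 921600 px.

921600 pixels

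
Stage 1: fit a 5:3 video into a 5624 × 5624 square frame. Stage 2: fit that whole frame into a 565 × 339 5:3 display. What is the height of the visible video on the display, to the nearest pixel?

Inside the 5624×5624 canvas the video is width-limited at 5624.00 × 3374.40.
Second fit — the square canvas into 565×339 spans the height: 339.00 × 339.00 (×0.0603 from 5624×5624).
So the video's height is 3374.40 × 0.0603 ≈ 203.40.

203 px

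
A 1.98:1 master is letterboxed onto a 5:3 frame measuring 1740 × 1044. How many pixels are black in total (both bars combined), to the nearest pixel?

1.98:1 (1.980) > 5:3 (1.667), so the master fills the width.
Content height = 1740 / 1.980 ≈ 878.7879 px.
Leftover height: 1044 − 878.7879 = 165.2121 px.
Across the 1740-px span: 165.2121 × 1740 ≈ 287469 px.

287469 pixels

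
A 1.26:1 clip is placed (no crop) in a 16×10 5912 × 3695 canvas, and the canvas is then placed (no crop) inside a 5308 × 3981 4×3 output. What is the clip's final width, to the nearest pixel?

4180 px

First fit — 1.26:1 into 5912×3695 spans the height: 4655.70 × 3695.00.
16×10 in 5308×3981: fills the width, so the intermediate becomes 5308.00 × 3317.50 — a scale of ×0.8978.
Applying the same ×0.8978: 4655.70 → 4180.05.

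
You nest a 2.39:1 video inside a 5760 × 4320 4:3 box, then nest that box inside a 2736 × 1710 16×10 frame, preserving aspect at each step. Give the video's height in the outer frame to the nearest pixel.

2.39:1 in 5760×4320: fills the width, so the video is 5760.00 × 2410.04.
The 4:3 canvas is height-limited in 2736×1710, giving 2280.00 × 1710.00; scale factor 0.3958.
The video scales with it: height 2410.04 × 0.3958 ≈ 953.97.

954 px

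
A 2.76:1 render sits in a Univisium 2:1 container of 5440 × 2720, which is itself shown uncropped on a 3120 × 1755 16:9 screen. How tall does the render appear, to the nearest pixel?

1130 px

2.76:1 in 5440×2720: fills the width, so the render is 5440.00 × 1971.01.
Univisium 2:1 in 3120×1755: fills the width, so the intermediate becomes 3120.00 × 1560.00 — a scale of ×0.5735.
Applying the same ×0.5735: 1971.01 → 1130.43.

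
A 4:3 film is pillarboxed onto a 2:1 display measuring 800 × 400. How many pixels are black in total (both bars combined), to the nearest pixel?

106667 pixels

4:3 is narrower than 2:1, so it spans the full height.
Content width = 400 × 4/3 ≈ 533.3333 px.
Black = 800 − 533.3333 = 266.6667 px.
That's 266.6667 × 400 ≈ 106667 black pixels.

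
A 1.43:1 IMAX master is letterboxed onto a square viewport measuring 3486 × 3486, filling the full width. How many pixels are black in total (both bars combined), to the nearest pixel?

3654157 pixels

Content height = 3486 / 1.430 ≈ 2437.7622 px.
Black = 3486 − 2437.7622 = 1048.2378 px.
Bar area = 1048.2378 × 3486 ≈ 3654157 px.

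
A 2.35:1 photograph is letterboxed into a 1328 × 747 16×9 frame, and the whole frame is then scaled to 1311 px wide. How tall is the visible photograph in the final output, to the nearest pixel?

In the 1328×747 frame the photograph fills the width: height = 1328 / 2.350 ≈ 565.11 px.
Scaling 1328 → 1311 is ×0.9872, so the height becomes 565.11 × 0.9872 ≈ 557.87 px.

558 px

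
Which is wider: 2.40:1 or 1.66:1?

2.40:1

2.4 and 1.66; 2.4 > 1.66.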